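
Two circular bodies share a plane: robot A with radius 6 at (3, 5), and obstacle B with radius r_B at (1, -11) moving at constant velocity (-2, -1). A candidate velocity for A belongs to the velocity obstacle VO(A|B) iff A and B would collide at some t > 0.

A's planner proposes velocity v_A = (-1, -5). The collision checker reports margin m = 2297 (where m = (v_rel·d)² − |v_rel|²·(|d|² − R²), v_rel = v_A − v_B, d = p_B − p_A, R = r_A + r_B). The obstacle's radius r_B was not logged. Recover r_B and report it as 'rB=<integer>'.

m = 2297
d = (-2, -16);  v_rel = (1, -4),  |v_rel|² = 17
v_rel×d = (1)·(-16) − (-4)·(-2) = -24
since m = R²·17 − (-24)²:  R² = (576 + 2297) / 17 = 169
R = √169 = 13  ⇒  r_B = 13 − 6 = 7

rB=7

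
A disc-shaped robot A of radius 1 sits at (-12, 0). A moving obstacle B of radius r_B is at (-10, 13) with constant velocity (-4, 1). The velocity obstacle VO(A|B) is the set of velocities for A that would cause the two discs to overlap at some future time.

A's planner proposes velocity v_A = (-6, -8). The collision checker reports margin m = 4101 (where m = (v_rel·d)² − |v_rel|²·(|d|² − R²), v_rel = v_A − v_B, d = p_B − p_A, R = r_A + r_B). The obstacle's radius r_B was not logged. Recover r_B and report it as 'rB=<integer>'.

m = 4101
d = (2, 13);  v_rel = (-2, -9),  |v_rel|² = 85
v_rel×d = (-2)·(13) − (-9)·(2) = -8
since m = R²·85 − (-8)²:  R² = (64 + 4101) / 85 = 49
R = √49 = 7  ⇒  r_B = 7 − 1 = 6

rB=6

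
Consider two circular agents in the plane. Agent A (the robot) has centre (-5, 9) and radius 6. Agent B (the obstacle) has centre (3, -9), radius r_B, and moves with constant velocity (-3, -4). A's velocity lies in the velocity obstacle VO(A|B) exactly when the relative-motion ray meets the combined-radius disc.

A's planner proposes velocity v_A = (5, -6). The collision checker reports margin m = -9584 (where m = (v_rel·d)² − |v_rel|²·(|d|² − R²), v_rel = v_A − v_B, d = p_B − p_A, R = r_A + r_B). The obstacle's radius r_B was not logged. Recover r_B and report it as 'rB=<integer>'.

m = -9584
d = (8, -18);  v_rel = (8, -2),  |v_rel|² = 68
v_rel×d = (8)·(-18) − (-2)·(8) = -128
since m = R²·68 − (-128)²:  R² = (16384 + -9584) / 68 = 100
R = √100 = 10  ⇒  r_B = 10 − 6 = 4

rB=4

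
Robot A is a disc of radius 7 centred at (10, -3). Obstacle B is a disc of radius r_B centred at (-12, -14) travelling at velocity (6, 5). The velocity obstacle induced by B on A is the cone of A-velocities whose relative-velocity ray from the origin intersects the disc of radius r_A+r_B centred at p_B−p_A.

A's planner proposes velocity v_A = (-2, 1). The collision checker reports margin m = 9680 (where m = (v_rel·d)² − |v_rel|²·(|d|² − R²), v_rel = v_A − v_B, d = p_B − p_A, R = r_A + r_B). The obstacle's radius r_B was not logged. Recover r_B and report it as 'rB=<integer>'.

m = 9680
d = (-22, -11);  v_rel = (-8, -4),  |v_rel|² = 80
v_rel×d = (-8)·(-11) − (-4)·(-22) = 0
since m = R²·80 − 0²:  R² = (0 + 9680) / 80 = 121
R = √121 = 11  ⇒  r_B = 11 − 7 = 4

rB=4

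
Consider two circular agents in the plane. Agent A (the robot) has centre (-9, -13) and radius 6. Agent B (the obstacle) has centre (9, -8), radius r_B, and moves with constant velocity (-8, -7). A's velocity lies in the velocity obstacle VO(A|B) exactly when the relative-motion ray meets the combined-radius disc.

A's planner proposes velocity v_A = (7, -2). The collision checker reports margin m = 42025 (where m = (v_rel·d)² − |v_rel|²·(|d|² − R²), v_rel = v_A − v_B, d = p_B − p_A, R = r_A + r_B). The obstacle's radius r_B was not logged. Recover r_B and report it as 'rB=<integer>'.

m = 42025
d = (18, 5);  v_rel = (15, 5),  |v_rel|² = 250
v_rel×d = (15)·(5) − (5)·(18) = -15
since m = R²·250 − (-15)²:  R² = (225 + 42025) / 250 = 169
R = √169 = 13  ⇒  r_B = 13 − 6 = 7

rB=7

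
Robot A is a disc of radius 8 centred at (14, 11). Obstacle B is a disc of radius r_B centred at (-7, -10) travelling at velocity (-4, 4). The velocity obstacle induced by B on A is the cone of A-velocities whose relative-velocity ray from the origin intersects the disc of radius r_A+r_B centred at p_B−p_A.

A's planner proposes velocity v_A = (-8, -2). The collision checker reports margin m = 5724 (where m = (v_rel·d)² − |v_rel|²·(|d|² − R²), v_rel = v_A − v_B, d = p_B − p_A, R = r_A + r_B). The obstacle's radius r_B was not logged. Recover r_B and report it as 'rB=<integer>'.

m = 5724
d = (-21, -21);  v_rel = (-4, -6),  |v_rel|² = 52
v_rel×d = (-4)·(-21) − (-6)·(-21) = -42
since m = R²·52 − (-42)²:  R² = (1764 + 5724) / 52 = 144
R = √144 = 12  ⇒  r_B = 12 − 8 = 4

rB=4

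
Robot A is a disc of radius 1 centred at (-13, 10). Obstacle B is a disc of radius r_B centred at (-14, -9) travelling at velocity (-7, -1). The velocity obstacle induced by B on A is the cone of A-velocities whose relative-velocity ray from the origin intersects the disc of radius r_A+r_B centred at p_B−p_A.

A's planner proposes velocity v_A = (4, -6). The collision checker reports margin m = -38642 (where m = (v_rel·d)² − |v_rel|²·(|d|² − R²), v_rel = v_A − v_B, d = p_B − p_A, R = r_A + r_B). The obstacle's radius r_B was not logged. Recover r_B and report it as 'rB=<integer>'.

m = -38642
d = (-1, -19);  v_rel = (11, -5),  |v_rel|² = 146
v_rel×d = (11)·(-19) − (-5)·(-1) = -214
since m = R²·146 − (-214)²:  R² = (45796 + -38642) / 146 = 49
R = √49 = 7  ⇒  r_B = 7 − 1 = 6

rB=6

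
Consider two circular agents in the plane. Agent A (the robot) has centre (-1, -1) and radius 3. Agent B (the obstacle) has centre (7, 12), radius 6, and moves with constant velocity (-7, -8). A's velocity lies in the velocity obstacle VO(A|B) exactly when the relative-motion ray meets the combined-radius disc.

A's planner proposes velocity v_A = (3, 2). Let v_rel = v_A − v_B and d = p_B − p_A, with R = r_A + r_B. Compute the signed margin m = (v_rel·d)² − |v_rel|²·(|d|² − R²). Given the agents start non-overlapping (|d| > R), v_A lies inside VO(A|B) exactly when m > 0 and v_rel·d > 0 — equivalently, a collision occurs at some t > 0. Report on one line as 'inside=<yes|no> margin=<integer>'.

d = (8, 13),  |d|² = 233;  R = 3+6 = 9,  c = 233−9² = 152
v_rel = (10, 10),  |v_rel|² = 200;  v_rel·d = (10)·(8) + (10)·(13) = 210
200·t² − 420·t + 152 = 0  ⇒  m = 210² − 200·152 = 13700
m = 13700 > 0,  v_rel·d = 210 > 0  ⇒  inside

inside=yes margin=13700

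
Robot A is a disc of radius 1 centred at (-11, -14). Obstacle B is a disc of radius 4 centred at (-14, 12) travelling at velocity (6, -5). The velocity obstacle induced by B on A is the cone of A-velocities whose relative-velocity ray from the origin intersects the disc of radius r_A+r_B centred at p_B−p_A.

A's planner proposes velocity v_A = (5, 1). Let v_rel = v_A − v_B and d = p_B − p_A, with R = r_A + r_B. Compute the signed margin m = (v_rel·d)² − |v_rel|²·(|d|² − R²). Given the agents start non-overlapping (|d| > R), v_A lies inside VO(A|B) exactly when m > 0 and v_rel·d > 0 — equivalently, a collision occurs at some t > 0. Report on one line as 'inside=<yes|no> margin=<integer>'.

d = (-3, 26),  |d|² = 685;  R = 1+4 = 5,  c = 685−5² = 660
v_rel = (-1, 6),  |v_rel|² = 37;  v_rel·d = (-1)·(-3) + (6)·(26) = 159
37·t² − 318·t + 660 = 0  ⇒  m = 159² − 37·660 = 861
m = 861 > 0,  v_rel·d = 159 > 0  ⇒  inside

inside=yes margin=861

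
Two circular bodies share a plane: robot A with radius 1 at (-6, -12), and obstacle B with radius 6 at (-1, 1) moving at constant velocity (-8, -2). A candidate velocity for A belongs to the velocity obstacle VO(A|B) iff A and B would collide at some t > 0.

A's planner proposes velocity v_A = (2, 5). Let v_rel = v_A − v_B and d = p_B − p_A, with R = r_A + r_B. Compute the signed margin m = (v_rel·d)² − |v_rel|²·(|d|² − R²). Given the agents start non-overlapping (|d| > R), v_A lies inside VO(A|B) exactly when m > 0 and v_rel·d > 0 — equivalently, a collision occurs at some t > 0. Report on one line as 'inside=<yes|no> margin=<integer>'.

d = (5, 13),  |d|² = 194;  R = 1+6 = 7,  c = 194−7² = 145
v_rel = (10, 7),  |v_rel|² = 149;  v_rel·d = (10)·(5) + (7)·(13) = 141
149·t² − 282·t + 145 = 0  ⇒  m = 141² − 149·145 = -1724
m = -1724 < 0,  v_rel·d = 141 > 0  ⇒  outside

inside=no margin=-1724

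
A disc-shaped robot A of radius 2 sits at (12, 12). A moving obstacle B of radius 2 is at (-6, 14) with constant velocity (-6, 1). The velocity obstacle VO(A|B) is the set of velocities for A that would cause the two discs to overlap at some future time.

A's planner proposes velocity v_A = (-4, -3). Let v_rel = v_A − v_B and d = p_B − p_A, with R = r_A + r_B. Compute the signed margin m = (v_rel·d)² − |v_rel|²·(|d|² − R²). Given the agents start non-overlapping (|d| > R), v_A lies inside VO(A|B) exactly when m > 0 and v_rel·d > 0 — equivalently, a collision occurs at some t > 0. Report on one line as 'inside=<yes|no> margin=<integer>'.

d = (-18, 2),  |d|² = 328;  R = 2+2 = 4,  c = 328−4² = 312
v_rel = (2, -4),  |v_rel|² = 20;  v_rel·d = (2)·(-18) + (-4)·(2) = -44
20·t² + 88·t + 312 = 0  ⇒  m = (-44)² − 20·312 = -4304
m = -4304 < 0,  v_rel·d = -44 < 0  ⇒  outside

inside=no margin=-4304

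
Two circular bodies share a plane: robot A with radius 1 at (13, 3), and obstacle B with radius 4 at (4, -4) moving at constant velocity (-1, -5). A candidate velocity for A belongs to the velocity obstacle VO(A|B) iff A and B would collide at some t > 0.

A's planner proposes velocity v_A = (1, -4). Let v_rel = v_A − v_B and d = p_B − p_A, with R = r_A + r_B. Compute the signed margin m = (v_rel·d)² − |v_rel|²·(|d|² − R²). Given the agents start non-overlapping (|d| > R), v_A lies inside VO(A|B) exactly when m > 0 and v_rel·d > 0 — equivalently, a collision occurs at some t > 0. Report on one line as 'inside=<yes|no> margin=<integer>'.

d = (-9, -7),  |d|² = 130;  R = 1+4 = 5,  c = 130−5² = 105
v_rel = (2, 1),  |v_rel|² = 5;  v_rel·d = (2)·(-9) + (1)·(-7) = -25
5·t² + 50·t + 105 = 0  ⇒  m = (-25)² − 5·105 = 100
m = 100 > 0,  v_rel·d = -25 < 0  ⇒  outside

inside=no margin=100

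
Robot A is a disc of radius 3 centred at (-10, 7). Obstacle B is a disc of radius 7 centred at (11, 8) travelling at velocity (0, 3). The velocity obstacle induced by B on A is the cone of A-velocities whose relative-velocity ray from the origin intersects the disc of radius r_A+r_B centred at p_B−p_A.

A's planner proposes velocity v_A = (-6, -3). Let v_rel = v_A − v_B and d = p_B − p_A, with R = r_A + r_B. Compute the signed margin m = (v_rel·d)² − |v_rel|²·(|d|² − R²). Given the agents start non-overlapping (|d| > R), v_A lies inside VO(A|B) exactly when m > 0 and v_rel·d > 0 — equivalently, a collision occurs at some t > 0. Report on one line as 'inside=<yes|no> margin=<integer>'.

d = (21, 1),  |d|² = 442;  R = 3+7 = 10,  c = 442−10² = 342
v_rel = (-6, -6),  |v_rel|² = 72;  v_rel·d = (-6)·(21) + (-6)·(1) = -132
72·t² + 264·t + 342 = 0  ⇒  m = (-132)² − 72·342 = -7200
m = -7200 < 0,  v_rel·d = -132 < 0  ⇒  outside

inside=no margin=-7200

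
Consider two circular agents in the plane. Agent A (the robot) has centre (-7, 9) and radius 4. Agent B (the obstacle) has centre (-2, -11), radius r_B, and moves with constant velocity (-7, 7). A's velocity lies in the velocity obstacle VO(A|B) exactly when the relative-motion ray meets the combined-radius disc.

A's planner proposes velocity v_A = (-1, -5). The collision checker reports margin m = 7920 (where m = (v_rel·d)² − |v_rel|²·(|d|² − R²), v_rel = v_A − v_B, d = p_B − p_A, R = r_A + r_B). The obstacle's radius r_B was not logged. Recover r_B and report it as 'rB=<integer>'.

m = 7920
d = (5, -20);  v_rel = (6, -12),  |v_rel|² = 180
v_rel×d = (6)·(-20) − (-12)·(5) = -60
since m = R²·180 − (-60)²:  R² = (3600 + 7920) / 180 = 64
R = √64 = 8  ⇒  r_B = 8 − 4 = 4

rB=4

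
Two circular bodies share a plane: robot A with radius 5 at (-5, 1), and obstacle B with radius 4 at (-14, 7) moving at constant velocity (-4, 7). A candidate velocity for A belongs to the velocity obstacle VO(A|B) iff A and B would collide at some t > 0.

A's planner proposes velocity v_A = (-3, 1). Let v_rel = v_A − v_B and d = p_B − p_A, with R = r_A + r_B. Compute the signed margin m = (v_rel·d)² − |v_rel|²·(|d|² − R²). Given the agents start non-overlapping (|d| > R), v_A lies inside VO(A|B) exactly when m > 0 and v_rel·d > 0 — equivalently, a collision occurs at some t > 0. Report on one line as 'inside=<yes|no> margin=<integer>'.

d = (-9, 6),  |d|² = 117;  R = 5+4 = 9,  c = 117−9² = 36
v_rel = (1, -6),  |v_rel|² = 37;  v_rel·d = (1)·(-9) + (-6)·(6) = -45
37·t² + 90·t + 36 = 0  ⇒  m = (-45)² − 37·36 = 693
m = 693 > 0,  v_rel·d = -45 < 0  ⇒  outside

inside=no margin=693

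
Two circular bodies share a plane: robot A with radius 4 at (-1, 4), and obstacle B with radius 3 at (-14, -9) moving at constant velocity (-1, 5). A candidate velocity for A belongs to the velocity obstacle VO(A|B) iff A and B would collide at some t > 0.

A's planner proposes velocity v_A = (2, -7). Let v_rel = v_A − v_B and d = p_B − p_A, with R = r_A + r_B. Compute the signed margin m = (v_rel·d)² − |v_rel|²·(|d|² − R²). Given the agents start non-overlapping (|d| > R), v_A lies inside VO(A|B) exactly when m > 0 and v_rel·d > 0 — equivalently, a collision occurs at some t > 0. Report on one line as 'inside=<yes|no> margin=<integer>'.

d = (-13, -13),  |d|² = 338;  R = 4+3 = 7,  c = 338−7² = 289
v_rel = (3, -12),  |v_rel|² = 153;  v_rel·d = (3)·(-13) + (-12)·(-13) = 117
153·t² − 234·t + 289 = 0  ⇒  m = 117² − 153·289 = -30528
m = -30528 < 0,  v_rel·d = 117 > 0  ⇒  outside

inside=no margin=-30528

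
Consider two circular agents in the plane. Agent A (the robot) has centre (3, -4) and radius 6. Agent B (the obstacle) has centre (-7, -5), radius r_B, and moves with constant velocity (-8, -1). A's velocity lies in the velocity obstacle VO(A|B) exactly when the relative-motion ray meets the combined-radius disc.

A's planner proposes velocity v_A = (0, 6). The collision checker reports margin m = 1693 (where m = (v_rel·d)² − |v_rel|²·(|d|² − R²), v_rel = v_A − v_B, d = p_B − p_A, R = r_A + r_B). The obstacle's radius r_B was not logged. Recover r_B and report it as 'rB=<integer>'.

m = 1693
d = (-10, -1);  v_rel = (8, 7),  |v_rel|² = 113
v_rel×d = (8)·(-1) − (7)·(-10) = 62
since m = R²·113 − 62²:  R² = (3844 + 1693) / 113 = 49
R = √49 = 7  ⇒  r_B = 7 − 6 = 1

rB=1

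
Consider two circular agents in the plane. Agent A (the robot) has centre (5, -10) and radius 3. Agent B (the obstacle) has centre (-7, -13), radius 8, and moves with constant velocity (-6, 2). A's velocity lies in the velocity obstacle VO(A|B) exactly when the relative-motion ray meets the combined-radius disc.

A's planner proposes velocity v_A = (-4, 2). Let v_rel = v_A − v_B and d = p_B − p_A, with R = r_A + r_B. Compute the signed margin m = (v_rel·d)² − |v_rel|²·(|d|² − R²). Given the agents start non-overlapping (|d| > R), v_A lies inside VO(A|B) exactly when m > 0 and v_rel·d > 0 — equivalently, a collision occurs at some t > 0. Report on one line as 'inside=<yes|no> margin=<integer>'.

d = (-12, -3),  |d|² = 153;  R = 3+8 = 11,  c = 153−11² = 32
v_rel = (2, 0),  |v_rel|² = 4;  v_rel·d = (2)·(-12) + (0)·(-3) = -24
4·t² + 48·t + 32 = 0  ⇒  m = (-24)² − 4·32 = 448
m = 448 > 0,  v_rel·d = -24 < 0  ⇒  outside

inside=no margin=448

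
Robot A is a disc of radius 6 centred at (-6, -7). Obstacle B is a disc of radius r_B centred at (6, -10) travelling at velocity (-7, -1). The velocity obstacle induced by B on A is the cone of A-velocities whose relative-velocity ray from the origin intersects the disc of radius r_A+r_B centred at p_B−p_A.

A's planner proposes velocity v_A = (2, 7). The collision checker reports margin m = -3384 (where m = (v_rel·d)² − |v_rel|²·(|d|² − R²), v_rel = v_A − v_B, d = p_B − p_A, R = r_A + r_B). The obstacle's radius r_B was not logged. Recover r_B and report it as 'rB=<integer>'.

m = -3384
d = (12, -3);  v_rel = (9, 8),  |v_rel|² = 145
v_rel×d = (9)·(-3) − (8)·(12) = -123
since m = R²·145 − (-123)²:  R² = (15129 + -3384) / 145 = 81
R = √81 = 9  ⇒  r_B = 9 − 6 = 3

rB=3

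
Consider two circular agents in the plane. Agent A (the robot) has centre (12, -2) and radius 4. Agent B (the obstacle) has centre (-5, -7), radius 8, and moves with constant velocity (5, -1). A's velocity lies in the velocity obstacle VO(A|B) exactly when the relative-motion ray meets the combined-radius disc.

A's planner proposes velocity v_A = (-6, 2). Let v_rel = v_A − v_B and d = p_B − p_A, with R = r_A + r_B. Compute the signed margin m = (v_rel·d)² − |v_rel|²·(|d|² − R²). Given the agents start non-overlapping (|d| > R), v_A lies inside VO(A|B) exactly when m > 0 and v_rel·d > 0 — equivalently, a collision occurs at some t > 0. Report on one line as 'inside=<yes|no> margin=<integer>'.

d = (-17, -5),  |d|² = 314;  R = 4+8 = 12,  c = 314−12² = 170
v_rel = (-11, 3),  |v_rel|² = 130;  v_rel·d = (-11)·(-17) + (3)·(-5) = 172
130·t² − 344·t + 170 = 0  ⇒  m = 172² − 130·170 = 7484
m = 7484 > 0,  v_rel·d = 172 > 0  ⇒  inside

inside=yes margin=7484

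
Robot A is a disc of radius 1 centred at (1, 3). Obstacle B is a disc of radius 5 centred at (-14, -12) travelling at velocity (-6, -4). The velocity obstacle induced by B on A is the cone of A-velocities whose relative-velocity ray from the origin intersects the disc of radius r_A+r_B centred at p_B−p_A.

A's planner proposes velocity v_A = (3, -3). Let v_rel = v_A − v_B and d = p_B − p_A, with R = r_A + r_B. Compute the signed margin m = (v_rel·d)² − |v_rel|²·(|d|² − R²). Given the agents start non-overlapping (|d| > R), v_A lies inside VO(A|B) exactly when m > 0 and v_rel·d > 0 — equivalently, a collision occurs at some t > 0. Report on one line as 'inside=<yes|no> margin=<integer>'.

d = (-15, -15),  |d|² = 450;  R = 1+5 = 6,  c = 450−6² = 414
v_rel = (9, 1),  |v_rel|² = 82;  v_rel·d = (9)·(-15) + (1)·(-15) = -150
82·t² + 300·t + 414 = 0  ⇒  m = (-150)² − 82·414 = -11448
m = -11448 < 0,  v_rel·d = -150 < 0  ⇒  outside

inside=no margin=-11448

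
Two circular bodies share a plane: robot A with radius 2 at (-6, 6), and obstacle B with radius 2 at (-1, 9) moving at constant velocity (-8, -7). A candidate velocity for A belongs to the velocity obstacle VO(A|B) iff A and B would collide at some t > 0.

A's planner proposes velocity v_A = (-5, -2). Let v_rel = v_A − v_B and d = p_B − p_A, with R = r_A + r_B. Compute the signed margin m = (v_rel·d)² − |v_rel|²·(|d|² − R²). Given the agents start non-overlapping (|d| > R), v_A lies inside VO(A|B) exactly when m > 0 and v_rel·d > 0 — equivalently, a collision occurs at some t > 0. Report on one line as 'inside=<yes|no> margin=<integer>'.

d = (5, 3),  |d|² = 34;  R = 2+2 = 4,  c = 34−4² = 18
v_rel = (3, 5),  |v_rel|² = 34;  v_rel·d = (3)·(5) + (5)·(3) = 30
34·t² − 60·t + 18 = 0  ⇒  m = 30² − 34·18 = 288
m = 288 > 0,  v_rel·d = 30 > 0  ⇒  inside

inside=yes margin=288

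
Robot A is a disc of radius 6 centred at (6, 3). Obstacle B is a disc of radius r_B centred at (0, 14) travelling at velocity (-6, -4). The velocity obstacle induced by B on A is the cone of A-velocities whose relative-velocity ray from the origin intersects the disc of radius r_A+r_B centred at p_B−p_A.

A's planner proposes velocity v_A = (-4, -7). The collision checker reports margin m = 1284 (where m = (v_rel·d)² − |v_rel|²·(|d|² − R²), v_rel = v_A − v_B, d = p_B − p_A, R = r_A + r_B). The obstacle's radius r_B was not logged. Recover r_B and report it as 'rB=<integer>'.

m = 1284
d = (-6, 11);  v_rel = (2, -3),  |v_rel|² = 13
v_rel×d = (2)·(11) − (-3)·(-6) = 4
since m = R²·13 − 4²:  R² = (16 + 1284) / 13 = 100
R = √100 = 10  ⇒  r_B = 10 − 6 = 4

rB=4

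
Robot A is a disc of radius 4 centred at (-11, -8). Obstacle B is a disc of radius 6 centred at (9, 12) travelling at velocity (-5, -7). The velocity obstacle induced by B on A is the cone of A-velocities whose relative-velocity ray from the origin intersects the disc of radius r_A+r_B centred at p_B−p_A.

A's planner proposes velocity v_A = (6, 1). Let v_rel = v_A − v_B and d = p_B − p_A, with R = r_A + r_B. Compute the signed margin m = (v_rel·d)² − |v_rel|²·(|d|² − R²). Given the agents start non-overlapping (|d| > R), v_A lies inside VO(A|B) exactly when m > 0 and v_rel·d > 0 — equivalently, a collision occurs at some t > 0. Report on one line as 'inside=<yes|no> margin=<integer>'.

d = (20, 20),  |d|² = 800;  R = 4+6 = 10,  c = 800−10² = 700
v_rel = (11, 8),  |v_rel|² = 185;  v_rel·d = (11)·(20) + (8)·(20) = 380
185·t² − 760·t + 700 = 0  ⇒  m = 380² − 185·700 = 14900
m = 14900 > 0,  v_rel·d = 380 > 0  ⇒  inside

inside=yes margin=14900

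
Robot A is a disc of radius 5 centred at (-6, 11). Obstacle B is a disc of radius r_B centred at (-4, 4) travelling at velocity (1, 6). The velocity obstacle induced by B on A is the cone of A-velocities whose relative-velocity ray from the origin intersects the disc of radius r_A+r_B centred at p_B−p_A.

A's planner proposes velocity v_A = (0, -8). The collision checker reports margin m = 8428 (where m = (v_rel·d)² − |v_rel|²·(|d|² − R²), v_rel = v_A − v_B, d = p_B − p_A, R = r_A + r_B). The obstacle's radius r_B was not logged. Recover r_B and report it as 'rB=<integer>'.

m = 8428
d = (2, -7);  v_rel = (-1, -14),  |v_rel|² = 197
v_rel×d = (-1)·(-7) − (-14)·(2) = 35
since m = R²·197 − 35²:  R² = (1225 + 8428) / 197 = 49
R = √49 = 7  ⇒  r_B = 7 − 5 = 2

rB=2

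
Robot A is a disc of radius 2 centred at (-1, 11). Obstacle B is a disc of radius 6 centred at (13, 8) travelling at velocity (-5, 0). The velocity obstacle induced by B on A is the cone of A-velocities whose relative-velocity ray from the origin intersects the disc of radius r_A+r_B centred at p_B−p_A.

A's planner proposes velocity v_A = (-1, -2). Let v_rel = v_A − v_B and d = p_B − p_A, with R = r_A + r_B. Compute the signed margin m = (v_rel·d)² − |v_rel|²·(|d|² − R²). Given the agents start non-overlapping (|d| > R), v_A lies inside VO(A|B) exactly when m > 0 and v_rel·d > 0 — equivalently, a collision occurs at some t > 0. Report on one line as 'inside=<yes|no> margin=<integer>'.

d = (14, -3),  |d|² = 205;  R = 2+6 = 8,  c = 205−8² = 141
v_rel = (4, -2),  |v_rel|² = 20;  v_rel·d = (4)·(14) + (-2)·(-3) = 62
20·t² − 124·t + 141 = 0  ⇒  m = 62² − 20·141 = 1024
m = 1024 > 0,  v_rel·d = 62 > 0  ⇒  inside

inside=yes margin=1024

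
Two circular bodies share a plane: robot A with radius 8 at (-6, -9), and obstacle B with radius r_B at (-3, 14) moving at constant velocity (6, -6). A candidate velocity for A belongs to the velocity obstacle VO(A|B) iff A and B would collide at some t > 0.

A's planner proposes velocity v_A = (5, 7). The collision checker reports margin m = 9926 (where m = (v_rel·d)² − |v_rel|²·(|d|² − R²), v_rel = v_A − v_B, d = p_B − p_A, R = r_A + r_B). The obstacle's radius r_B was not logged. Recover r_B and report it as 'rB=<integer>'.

m = 9926
d = (3, 23);  v_rel = (-1, 13),  |v_rel|² = 170
v_rel×d = (-1)·(23) − (13)·(3) = -62
since m = R²·170 − (-62)²:  R² = (3844 + 9926) / 170 = 81
R = √81 = 9  ⇒  r_B = 9 − 8 = 1

rB=1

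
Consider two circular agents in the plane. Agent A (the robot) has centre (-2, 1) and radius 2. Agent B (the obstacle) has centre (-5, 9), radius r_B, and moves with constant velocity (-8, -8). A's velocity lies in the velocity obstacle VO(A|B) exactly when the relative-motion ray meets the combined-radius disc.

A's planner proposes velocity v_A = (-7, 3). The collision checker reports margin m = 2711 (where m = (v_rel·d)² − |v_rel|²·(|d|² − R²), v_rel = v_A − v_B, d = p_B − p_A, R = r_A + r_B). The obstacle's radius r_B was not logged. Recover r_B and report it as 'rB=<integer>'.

m = 2711
d = (-3, 8);  v_rel = (1, 11),  |v_rel|² = 122
v_rel×d = (1)·(8) − (11)·(-3) = 41
since m = R²·122 − 41²:  R² = (1681 + 2711) / 122 = 36
R = √36 = 6  ⇒  r_B = 6 − 2 = 4

rB=4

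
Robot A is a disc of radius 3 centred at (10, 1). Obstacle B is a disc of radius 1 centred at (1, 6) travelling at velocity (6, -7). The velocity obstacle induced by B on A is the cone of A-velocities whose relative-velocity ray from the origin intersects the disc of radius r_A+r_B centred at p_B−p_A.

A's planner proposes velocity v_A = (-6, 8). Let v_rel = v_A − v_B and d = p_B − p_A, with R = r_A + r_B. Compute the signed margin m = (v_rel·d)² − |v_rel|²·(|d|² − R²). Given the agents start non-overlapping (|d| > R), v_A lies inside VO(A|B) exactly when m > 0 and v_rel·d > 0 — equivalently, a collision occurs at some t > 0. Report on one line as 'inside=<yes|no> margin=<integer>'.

d = (-9, 5),  |d|² = 106;  R = 3+1 = 4,  c = 106−4² = 90
v_rel = (-12, 15),  |v_rel|² = 369;  v_rel·d = (-12)·(-9) + (15)·(5) = 183
369·t² − 366·t + 90 = 0  ⇒  m = 183² − 369·90 = 279
m = 279 > 0,  v_rel·d = 183 > 0  ⇒  inside

inside=yes margin=279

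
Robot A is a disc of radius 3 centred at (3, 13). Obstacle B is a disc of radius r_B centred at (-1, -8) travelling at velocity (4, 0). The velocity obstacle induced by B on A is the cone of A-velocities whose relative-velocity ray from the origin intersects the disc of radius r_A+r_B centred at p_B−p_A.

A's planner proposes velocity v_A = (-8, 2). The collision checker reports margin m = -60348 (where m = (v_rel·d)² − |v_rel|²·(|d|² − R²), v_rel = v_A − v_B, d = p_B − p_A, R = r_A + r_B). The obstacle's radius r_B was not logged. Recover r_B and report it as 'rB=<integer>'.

m = -60348
d = (-4, -21);  v_rel = (-12, 2),  |v_rel|² = 148
v_rel×d = (-12)·(-21) − (2)·(-4) = 260
since m = R²·148 − 260²:  R² = (67600 + -60348) / 148 = 49
R = √49 = 7  ⇒  r_B = 7 − 3 = 4

rB=4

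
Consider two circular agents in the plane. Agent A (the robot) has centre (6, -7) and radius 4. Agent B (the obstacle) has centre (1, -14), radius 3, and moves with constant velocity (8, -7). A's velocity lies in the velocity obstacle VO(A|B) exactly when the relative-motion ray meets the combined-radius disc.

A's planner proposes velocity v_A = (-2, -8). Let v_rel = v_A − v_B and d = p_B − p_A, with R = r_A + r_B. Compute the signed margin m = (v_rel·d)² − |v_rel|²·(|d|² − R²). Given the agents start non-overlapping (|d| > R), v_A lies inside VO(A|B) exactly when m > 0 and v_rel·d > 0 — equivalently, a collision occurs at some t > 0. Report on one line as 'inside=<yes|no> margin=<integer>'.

d = (-5, -7),  |d|² = 74;  R = 4+3 = 7,  c = 74−7² = 25
v_rel = (-10, -1),  |v_rel|² = 101;  v_rel·d = (-10)·(-5) + (-1)·(-7) = 57
101·t² − 114·t + 25 = 0  ⇒  m = 57² − 101·25 = 724
m = 724 > 0,  v_rel·d = 57 > 0  ⇒  inside

inside=yes margin=724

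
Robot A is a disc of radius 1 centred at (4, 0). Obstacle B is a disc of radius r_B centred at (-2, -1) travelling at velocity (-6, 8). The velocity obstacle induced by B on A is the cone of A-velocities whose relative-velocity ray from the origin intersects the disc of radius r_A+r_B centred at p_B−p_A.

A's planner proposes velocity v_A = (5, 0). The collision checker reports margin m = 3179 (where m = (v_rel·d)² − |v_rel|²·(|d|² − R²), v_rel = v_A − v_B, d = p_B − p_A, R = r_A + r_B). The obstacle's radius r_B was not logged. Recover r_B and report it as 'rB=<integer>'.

m = 3179
d = (-6, -1);  v_rel = (11, -8),  |v_rel|² = 185
v_rel×d = (11)·(-1) − (-8)·(-6) = -59
since m = R²·185 − (-59)²:  R² = (3481 + 3179) / 185 = 36
R = √36 = 6  ⇒  r_B = 6 − 1 = 5

rB=5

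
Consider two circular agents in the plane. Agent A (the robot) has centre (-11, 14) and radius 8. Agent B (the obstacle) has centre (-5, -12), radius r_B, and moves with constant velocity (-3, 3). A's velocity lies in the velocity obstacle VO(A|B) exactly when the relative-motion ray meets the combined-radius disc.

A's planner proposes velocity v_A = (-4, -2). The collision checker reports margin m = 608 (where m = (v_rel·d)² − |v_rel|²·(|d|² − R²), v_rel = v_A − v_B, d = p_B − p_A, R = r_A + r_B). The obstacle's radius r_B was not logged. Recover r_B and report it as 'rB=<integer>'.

m = 608
d = (6, -26);  v_rel = (-1, -5),  |v_rel|² = 26
v_rel×d = (-1)·(-26) − (-5)·(6) = 56
since m = R²·26 − 56²:  R² = (3136 + 608) / 26 = 144
R = √144 = 12  ⇒  r_B = 12 − 8 = 4

rB=4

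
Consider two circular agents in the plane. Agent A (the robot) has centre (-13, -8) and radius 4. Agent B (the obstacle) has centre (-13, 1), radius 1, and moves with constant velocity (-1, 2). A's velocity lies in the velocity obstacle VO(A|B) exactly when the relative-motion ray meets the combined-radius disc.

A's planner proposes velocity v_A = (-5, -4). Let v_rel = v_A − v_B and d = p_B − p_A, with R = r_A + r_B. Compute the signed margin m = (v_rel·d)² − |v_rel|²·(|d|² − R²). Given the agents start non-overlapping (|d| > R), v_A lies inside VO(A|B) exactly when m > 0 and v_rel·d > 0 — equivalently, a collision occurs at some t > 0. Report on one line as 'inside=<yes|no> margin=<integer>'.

d = (0, 9),  |d|² = 81;  R = 4+1 = 5,  c = 81−5² = 56
v_rel = (-4, -6),  |v_rel|² = 52;  v_rel·d = (-4)·(0) + (-6)·(9) = -54
52·t² + 108·t + 56 = 0  ⇒  m = (-54)² − 52·56 = 4
m = 4 > 0,  v_rel·d = -54 < 0  ⇒  outside

inside=no margin=4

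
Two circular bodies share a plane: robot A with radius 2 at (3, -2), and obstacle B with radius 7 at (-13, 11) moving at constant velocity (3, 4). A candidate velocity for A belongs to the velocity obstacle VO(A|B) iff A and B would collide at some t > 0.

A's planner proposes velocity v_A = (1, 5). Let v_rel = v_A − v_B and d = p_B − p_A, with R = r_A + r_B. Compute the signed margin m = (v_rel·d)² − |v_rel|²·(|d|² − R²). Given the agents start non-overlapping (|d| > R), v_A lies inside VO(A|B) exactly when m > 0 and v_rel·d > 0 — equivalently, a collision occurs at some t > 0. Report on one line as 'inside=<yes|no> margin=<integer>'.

d = (-16, 13),  |d|² = 425;  R = 2+7 = 9,  c = 425−9² = 344
v_rel = (-2, 1),  |v_rel|² = 5;  v_rel·d = (-2)·(-16) + (1)·(13) = 45
5·t² − 90·t + 344 = 0  ⇒  m = 45² − 5·344 = 305
m = 305 > 0,  v_rel·d = 45 > 0  ⇒  inside

inside=yes margin=305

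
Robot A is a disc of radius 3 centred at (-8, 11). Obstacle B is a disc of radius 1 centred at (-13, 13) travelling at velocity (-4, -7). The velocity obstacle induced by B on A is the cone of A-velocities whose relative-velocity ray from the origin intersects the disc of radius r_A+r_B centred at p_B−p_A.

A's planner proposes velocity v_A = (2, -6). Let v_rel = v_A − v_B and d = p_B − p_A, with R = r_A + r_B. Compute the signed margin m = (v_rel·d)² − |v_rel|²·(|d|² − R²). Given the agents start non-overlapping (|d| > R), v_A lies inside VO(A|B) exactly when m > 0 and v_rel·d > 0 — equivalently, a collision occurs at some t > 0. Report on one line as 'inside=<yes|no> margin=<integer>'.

d = (-5, 2),  |d|² = 29;  R = 3+1 = 4,  c = 29−4² = 13
v_rel = (6, 1),  |v_rel|² = 37;  v_rel·d = (6)·(-5) + (1)·(2) = -28
37·t² + 56·t + 13 = 0  ⇒  m = (-28)² − 37·13 = 303
m = 303 > 0,  v_rel·d = -28 < 0  ⇒  outside

inside=no margin=303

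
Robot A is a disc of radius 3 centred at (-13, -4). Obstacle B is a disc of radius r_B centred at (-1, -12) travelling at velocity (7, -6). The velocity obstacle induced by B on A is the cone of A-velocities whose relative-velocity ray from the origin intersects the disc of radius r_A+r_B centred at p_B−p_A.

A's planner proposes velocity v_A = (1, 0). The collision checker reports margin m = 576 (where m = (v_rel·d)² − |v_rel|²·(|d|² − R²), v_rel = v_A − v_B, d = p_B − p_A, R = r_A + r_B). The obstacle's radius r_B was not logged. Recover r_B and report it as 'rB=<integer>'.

m = 576
d = (12, -8);  v_rel = (-6, 6),  |v_rel|² = 72
v_rel×d = (-6)·(-8) − (6)·(12) = -24
since m = R²·72 − (-24)²:  R² = (576 + 576) / 72 = 16
R = √16 = 4  ⇒  r_B = 4 − 3 = 1

rB=1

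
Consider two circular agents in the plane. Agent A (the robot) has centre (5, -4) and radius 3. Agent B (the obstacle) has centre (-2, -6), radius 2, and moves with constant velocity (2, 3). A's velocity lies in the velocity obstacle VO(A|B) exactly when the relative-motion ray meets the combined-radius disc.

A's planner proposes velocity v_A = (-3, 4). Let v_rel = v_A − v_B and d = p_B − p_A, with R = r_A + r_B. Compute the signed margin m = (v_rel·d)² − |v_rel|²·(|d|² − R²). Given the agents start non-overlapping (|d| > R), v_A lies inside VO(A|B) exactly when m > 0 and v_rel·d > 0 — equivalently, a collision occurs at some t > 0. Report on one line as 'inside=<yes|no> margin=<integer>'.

d = (-7, -2),  |d|² = 53;  R = 3+2 = 5,  c = 53−5² = 28
v_rel = (-5, 1),  |v_rel|² = 26;  v_rel·d = (-5)·(-7) + (1)·(-2) = 33
26·t² − 66·t + 28 = 0  ⇒  m = 33² − 26·28 = 361
m = 361 > 0,  v_rel·d = 33 > 0  ⇒  inside

inside=yes margin=361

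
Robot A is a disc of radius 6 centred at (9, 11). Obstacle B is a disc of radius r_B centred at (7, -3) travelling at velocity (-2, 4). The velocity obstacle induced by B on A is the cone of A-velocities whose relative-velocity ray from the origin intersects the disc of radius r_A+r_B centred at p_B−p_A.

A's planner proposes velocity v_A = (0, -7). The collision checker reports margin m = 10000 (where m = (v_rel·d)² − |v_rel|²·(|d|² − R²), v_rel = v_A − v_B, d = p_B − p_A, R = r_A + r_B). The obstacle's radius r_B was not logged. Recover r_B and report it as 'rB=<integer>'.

m = 10000
d = (-2, -14);  v_rel = (2, -11),  |v_rel|² = 125
v_rel×d = (2)·(-14) − (-11)·(-2) = -50
since m = R²·125 − (-50)²:  R² = (2500 + 10000) / 125 = 100
R = √100 = 10  ⇒  r_B = 10 − 6 = 4

rB=4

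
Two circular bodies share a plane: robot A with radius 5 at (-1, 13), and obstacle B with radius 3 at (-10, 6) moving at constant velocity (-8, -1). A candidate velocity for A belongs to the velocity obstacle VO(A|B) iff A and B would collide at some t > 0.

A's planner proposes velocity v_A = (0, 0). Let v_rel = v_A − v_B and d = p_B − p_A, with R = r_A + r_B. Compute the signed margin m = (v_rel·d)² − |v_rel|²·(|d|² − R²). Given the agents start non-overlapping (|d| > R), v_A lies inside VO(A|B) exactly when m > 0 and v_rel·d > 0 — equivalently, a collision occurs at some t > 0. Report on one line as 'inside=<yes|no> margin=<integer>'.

d = (-9, -7),  |d|² = 130;  R = 5+3 = 8,  c = 130−8² = 66
v_rel = (8, 1),  |v_rel|² = 65;  v_rel·d = (8)·(-9) + (1)·(-7) = -79
65·t² + 158·t + 66 = 0  ⇒  m = (-79)² − 65·66 = 1951
m = 1951 > 0,  v_rel·d = -79 < 0  ⇒  outside

inside=no margin=1951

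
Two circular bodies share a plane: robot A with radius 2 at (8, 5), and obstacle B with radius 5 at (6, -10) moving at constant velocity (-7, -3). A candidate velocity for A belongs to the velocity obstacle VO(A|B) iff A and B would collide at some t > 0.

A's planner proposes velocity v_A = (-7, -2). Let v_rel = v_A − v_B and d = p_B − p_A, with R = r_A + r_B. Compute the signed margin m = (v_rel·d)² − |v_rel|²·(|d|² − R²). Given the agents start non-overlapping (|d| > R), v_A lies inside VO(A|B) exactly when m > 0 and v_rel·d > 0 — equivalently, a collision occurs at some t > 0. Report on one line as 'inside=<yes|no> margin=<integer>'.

d = (-2, -15),  |d|² = 229;  R = 2+5 = 7,  c = 229−7² = 180
v_rel = (0, 1),  |v_rel|² = 1;  v_rel·d = (0)·(-2) + (1)·(-15) = -15
1·t² + 30·t + 180 = 0  ⇒  m = (-15)² − 1·180 = 45
m = 45 > 0,  v_rel·d = -15 < 0  ⇒  outside

inside=no margin=45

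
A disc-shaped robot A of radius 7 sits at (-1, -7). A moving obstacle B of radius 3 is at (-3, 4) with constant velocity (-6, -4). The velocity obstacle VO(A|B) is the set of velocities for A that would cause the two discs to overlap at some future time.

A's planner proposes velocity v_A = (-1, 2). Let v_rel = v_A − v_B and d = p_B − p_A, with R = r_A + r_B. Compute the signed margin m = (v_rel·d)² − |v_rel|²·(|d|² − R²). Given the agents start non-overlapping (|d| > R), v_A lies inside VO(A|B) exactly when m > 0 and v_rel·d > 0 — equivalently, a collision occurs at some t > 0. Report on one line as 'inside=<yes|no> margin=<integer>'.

d = (-2, 11),  |d|² = 125;  R = 7+3 = 10,  c = 125−10² = 25
v_rel = (5, 6),  |v_rel|² = 61;  v_rel·d = (5)·(-2) + (6)·(11) = 56
61·t² − 112·t + 25 = 0  ⇒  m = 56² − 61·25 = 1611
m = 1611 > 0,  v_rel·d = 56 > 0  ⇒  inside

inside=yes margin=1611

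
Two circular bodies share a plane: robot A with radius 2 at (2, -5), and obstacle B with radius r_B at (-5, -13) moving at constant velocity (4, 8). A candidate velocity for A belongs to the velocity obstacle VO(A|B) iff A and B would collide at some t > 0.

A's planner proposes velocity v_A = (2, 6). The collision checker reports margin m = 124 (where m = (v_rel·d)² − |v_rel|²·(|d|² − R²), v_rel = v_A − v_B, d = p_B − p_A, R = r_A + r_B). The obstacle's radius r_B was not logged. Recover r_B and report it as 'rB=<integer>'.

m = 124
d = (-7, -8);  v_rel = (-2, -2),  |v_rel|² = 8
v_rel×d = (-2)·(-8) − (-2)·(-7) = 2
since m = R²·8 − 2²:  R² = (4 + 124) / 8 = 16
R = √16 = 4  ⇒  r_B = 4 − 2 = 2

rB=2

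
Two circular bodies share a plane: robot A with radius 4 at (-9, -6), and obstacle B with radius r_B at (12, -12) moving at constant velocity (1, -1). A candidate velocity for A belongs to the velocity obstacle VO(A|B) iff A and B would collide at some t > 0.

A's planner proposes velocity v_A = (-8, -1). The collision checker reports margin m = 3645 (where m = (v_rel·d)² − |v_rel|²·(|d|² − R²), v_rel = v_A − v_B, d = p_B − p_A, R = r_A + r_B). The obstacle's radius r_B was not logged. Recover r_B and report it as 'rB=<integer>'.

m = 3645
d = (21, -6);  v_rel = (-9, 0),  |v_rel|² = 81
v_rel×d = (-9)·(-6) − (0)·(21) = 54
since m = R²·81 − 54²:  R² = (2916 + 3645) / 81 = 81
R = √81 = 9  ⇒  r_B = 9 − 4 = 5

rB=5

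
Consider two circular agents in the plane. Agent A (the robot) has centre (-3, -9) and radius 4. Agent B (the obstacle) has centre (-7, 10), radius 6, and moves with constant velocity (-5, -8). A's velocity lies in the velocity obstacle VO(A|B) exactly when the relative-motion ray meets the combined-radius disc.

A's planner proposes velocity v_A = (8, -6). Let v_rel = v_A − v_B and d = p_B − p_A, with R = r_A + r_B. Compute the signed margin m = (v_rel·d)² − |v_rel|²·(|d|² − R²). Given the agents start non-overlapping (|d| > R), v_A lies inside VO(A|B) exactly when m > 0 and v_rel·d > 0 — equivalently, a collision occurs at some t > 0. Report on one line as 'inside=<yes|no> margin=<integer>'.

d = (-4, 19),  |d|² = 377;  R = 4+6 = 10,  c = 377−10² = 277
v_rel = (13, 2),  |v_rel|² = 173;  v_rel·d = (13)·(-4) + (2)·(19) = -14
173·t² + 28·t + 277 = 0  ⇒  m = (-14)² − 173·277 = -47725
m = -47725 < 0,  v_rel·d = -14 < 0  ⇒  outside

inside=no margin=-47725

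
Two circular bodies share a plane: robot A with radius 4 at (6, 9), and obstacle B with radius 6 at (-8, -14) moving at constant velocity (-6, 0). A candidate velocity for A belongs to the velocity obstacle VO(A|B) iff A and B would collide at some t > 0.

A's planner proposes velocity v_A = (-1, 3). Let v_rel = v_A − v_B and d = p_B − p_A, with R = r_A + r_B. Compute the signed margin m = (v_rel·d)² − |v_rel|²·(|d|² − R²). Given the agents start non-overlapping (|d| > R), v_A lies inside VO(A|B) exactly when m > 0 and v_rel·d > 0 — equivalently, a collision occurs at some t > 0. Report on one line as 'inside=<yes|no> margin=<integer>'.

d = (-14, -23),  |d|² = 725;  R = 4+6 = 10,  c = 725−10² = 625
v_rel = (5, 3),  |v_rel|² = 34;  v_rel·d = (5)·(-14) + (3)·(-23) = -139
34·t² + 278·t + 625 = 0  ⇒  m = (-139)² − 34·625 = -1929
m = -1929 < 0,  v_rel·d = -139 < 0  ⇒  outside

inside=no margin=-1929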